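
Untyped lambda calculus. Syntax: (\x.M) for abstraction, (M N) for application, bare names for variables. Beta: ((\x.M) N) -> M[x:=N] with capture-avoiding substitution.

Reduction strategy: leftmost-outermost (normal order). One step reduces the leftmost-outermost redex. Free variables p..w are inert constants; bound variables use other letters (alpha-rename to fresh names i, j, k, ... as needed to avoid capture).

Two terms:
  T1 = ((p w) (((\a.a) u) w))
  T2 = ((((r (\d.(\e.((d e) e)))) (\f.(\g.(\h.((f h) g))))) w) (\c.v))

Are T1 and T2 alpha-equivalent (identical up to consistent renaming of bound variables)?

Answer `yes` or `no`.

Answer: no

Derivation:
Term 1: ((p w) (((\a.a) u) w))
Term 2: ((((r (\d.(\e.((d e) e)))) (\f.(\g.(\h.((f h) g))))) w) (\c.v))
Alpha-equivalence: compare structure up to binder renaming.
Result: False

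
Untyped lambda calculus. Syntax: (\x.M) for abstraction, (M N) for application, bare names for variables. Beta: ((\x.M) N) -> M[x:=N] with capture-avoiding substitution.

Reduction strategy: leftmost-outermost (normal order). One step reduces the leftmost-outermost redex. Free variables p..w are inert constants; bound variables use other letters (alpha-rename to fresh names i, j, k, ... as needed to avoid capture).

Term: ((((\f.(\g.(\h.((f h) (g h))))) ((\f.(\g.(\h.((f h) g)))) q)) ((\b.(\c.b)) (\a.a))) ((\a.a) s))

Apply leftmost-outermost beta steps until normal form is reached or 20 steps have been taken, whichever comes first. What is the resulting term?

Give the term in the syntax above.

Answer: ((q (\a.a)) s)

Derivation:
Step 0: ((((\f.(\g.(\h.((f h) (g h))))) ((\f.(\g.(\h.((f h) g)))) q)) ((\b.(\c.b)) (\a.a))) ((\a.a) s))
Step 1: (((\g.(\h.((((\f.(\g.(\h.((f h) g)))) q) h) (g h)))) ((\b.(\c.b)) (\a.a))) ((\a.a) s))
Step 2: ((\h.((((\f.(\g.(\h.((f h) g)))) q) h) (((\b.(\c.b)) (\a.a)) h))) ((\a.a) s))
Step 3: ((((\f.(\g.(\h.((f h) g)))) q) ((\a.a) s)) (((\b.(\c.b)) (\a.a)) ((\a.a) s)))
Step 4: (((\g.(\h.((q h) g))) ((\a.a) s)) (((\b.(\c.b)) (\a.a)) ((\a.a) s)))
Step 5: ((\h.((q h) ((\a.a) s))) (((\b.(\c.b)) (\a.a)) ((\a.a) s)))
Step 6: ((q (((\b.(\c.b)) (\a.a)) ((\a.a) s))) ((\a.a) s))
Step 7: ((q ((\c.(\a.a)) ((\a.a) s))) ((\a.a) s))
Step 8: ((q (\a.a)) ((\a.a) s))
Step 9: ((q (\a.a)) s)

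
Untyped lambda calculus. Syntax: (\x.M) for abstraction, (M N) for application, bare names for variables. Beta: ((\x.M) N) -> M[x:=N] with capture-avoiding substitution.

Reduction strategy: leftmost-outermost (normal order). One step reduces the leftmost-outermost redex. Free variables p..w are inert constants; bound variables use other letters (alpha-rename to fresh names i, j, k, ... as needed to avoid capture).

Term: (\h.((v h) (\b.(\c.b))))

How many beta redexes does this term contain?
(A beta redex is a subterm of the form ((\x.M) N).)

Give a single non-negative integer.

Answer: 0

Derivation:
Term: (\h.((v h) (\b.(\c.b))))
  (no redexes)
Total redexes: 0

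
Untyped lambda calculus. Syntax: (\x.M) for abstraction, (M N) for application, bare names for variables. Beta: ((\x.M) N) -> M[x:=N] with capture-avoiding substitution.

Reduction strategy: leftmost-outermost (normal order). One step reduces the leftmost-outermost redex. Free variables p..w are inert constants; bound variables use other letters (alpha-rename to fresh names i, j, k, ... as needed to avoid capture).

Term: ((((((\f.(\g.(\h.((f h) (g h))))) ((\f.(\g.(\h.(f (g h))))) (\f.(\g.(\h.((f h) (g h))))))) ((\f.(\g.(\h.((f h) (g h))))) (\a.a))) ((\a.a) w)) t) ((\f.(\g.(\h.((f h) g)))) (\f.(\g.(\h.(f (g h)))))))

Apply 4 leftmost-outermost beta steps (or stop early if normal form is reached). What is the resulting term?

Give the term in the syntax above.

Step 0: ((((((\f.(\g.(\h.((f h) (g h))))) ((\f.(\g.(\h.(f (g h))))) (\f.(\g.(\h.((f h) (g h))))))) ((\f.(\g.(\h.((f h) (g h))))) (\a.a))) ((\a.a) w)) t) ((\f.(\g.(\h.((f h) g)))) (\f.(\g.(\h.(f (g h)))))))
Step 1: (((((\g.(\h.((((\f.(\g.(\h.(f (g h))))) (\f.(\g.(\h.((f h) (g h)))))) h) (g h)))) ((\f.(\g.(\h.((f h) (g h))))) (\a.a))) ((\a.a) w)) t) ((\f.(\g.(\h.((f h) g)))) (\f.(\g.(\h.(f (g h)))))))
Step 2: ((((\h.((((\f.(\g.(\h.(f (g h))))) (\f.(\g.(\h.((f h) (g h)))))) h) (((\f.(\g.(\h.((f h) (g h))))) (\a.a)) h))) ((\a.a) w)) t) ((\f.(\g.(\h.((f h) g)))) (\f.(\g.(\h.(f (g h)))))))
Step 3: ((((((\f.(\g.(\h.(f (g h))))) (\f.(\g.(\h.((f h) (g h)))))) ((\a.a) w)) (((\f.(\g.(\h.((f h) (g h))))) (\a.a)) ((\a.a) w))) t) ((\f.(\g.(\h.((f h) g)))) (\f.(\g.(\h.(f (g h)))))))
Step 4: (((((\g.(\h.((\f.(\g.(\h.((f h) (g h))))) (g h)))) ((\a.a) w)) (((\f.(\g.(\h.((f h) (g h))))) (\a.a)) ((\a.a) w))) t) ((\f.(\g.(\h.((f h) g)))) (\f.(\g.(\h.(f (g h)))))))

Answer: (((((\g.(\h.((\f.(\g.(\h.((f h) (g h))))) (g h)))) ((\a.a) w)) (((\f.(\g.(\h.((f h) (g h))))) (\a.a)) ((\a.a) w))) t) ((\f.(\g.(\h.((f h) g)))) (\f.(\g.(\h.(f (g h)))))))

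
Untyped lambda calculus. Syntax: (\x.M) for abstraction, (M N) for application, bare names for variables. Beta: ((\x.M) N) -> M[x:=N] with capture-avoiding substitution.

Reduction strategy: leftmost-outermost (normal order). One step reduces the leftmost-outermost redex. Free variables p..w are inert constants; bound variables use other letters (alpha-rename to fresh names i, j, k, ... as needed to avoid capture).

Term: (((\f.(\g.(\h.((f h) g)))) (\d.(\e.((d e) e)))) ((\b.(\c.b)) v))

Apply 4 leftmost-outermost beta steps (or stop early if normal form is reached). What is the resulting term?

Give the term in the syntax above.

Answer: (\h.((h ((\b.(\c.b)) v)) ((\b.(\c.b)) v)))

Derivation:
Step 0: (((\f.(\g.(\h.((f h) g)))) (\d.(\e.((d e) e)))) ((\b.(\c.b)) v))
Step 1: ((\g.(\h.(((\d.(\e.((d e) e))) h) g))) ((\b.(\c.b)) v))
Step 2: (\h.(((\d.(\e.((d e) e))) h) ((\b.(\c.b)) v)))
Step 3: (\h.((\e.((h e) e)) ((\b.(\c.b)) v)))
Step 4: (\h.((h ((\b.(\c.b)) v)) ((\b.(\c.b)) v)))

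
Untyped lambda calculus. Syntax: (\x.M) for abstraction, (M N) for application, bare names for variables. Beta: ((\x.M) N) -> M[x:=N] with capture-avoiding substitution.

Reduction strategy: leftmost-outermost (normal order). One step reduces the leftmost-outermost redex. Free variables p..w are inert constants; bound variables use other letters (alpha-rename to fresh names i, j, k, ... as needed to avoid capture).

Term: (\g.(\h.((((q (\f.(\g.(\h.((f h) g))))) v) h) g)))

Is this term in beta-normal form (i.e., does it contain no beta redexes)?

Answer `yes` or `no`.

Term: (\g.(\h.((((q (\f.(\g.(\h.((f h) g))))) v) h) g)))
No beta redexes found.

Answer: yes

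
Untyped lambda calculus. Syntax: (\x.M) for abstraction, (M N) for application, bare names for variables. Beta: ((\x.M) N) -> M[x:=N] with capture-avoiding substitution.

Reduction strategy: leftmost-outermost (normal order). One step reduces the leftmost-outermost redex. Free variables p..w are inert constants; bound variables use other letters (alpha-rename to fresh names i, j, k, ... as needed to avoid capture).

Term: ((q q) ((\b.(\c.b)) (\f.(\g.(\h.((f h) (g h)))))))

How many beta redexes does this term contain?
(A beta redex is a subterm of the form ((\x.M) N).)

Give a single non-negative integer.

Term: ((q q) ((\b.(\c.b)) (\f.(\g.(\h.((f h) (g h)))))))
  Redex: ((\b.(\c.b)) (\f.(\g.(\h.((f h) (g h))))))
Total redexes: 1

Answer: 1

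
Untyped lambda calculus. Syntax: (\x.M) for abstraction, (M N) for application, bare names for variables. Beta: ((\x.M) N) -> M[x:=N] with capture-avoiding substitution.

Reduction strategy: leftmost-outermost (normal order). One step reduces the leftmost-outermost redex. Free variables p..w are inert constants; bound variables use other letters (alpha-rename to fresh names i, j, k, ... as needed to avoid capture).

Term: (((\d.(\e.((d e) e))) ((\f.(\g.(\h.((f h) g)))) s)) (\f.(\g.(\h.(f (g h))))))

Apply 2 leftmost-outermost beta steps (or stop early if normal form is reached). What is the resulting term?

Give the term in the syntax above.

Step 0: (((\d.(\e.((d e) e))) ((\f.(\g.(\h.((f h) g)))) s)) (\f.(\g.(\h.(f (g h))))))
Step 1: ((\e.((((\f.(\g.(\h.((f h) g)))) s) e) e)) (\f.(\g.(\h.(f (g h))))))
Step 2: ((((\f.(\g.(\h.((f h) g)))) s) (\f.(\g.(\h.(f (g h)))))) (\f.(\g.(\h.(f (g h))))))

Answer: ((((\f.(\g.(\h.((f h) g)))) s) (\f.(\g.(\h.(f (g h)))))) (\f.(\g.(\h.(f (g h))))))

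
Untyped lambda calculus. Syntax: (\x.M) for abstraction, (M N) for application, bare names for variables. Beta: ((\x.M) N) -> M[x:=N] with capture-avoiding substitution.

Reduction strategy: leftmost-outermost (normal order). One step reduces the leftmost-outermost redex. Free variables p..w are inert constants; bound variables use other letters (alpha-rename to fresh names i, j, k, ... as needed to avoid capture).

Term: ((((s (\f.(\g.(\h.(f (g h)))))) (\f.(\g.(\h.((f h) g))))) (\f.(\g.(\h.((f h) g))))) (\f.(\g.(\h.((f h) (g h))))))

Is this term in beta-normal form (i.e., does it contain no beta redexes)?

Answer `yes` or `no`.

Answer: yes

Derivation:
Term: ((((s (\f.(\g.(\h.(f (g h)))))) (\f.(\g.(\h.((f h) g))))) (\f.(\g.(\h.((f h) g))))) (\f.(\g.(\h.((f h) (g h))))))
No beta redexes found.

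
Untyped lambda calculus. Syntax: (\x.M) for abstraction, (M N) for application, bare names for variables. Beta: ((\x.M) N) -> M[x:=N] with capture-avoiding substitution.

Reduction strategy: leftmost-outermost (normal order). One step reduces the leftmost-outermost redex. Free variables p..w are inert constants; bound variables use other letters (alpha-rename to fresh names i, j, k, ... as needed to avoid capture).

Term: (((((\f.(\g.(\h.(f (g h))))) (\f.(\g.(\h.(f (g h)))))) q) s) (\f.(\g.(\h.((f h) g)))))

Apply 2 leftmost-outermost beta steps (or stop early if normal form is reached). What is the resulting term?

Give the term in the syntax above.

Answer: (((\h.((\f.(\g.(\h.(f (g h))))) (q h))) s) (\f.(\g.(\h.((f h) g)))))

Derivation:
Step 0: (((((\f.(\g.(\h.(f (g h))))) (\f.(\g.(\h.(f (g h)))))) q) s) (\f.(\g.(\h.((f h) g)))))
Step 1: ((((\g.(\h.((\f.(\g.(\h.(f (g h))))) (g h)))) q) s) (\f.(\g.(\h.((f h) g)))))
Step 2: (((\h.((\f.(\g.(\h.(f (g h))))) (q h))) s) (\f.(\g.(\h.((f h) g)))))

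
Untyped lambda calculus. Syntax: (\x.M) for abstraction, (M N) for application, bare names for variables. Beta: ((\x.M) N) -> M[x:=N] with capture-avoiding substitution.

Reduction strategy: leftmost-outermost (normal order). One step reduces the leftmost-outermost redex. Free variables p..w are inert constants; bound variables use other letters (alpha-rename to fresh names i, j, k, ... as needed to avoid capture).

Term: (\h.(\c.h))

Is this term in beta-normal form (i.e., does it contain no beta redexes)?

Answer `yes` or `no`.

Answer: yes

Derivation:
Term: (\h.(\c.h))
No beta redexes found.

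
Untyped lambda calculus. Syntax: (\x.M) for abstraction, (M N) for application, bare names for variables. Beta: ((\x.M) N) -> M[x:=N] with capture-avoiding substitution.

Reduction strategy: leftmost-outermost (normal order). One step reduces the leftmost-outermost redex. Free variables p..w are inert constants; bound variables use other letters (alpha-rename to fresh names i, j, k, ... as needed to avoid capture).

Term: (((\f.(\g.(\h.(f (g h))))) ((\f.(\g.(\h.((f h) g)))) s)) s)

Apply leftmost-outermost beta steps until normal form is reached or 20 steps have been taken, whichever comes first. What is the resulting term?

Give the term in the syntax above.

Step 0: (((\f.(\g.(\h.(f (g h))))) ((\f.(\g.(\h.((f h) g)))) s)) s)
Step 1: ((\g.(\h.(((\f.(\g.(\h.((f h) g)))) s) (g h)))) s)
Step 2: (\h.(((\f.(\g.(\h.((f h) g)))) s) (s h)))
Step 3: (\h.((\g.(\h.((s h) g))) (s h)))
Step 4: (\h.(\i.((s i) (s h))))

Answer: (\h.(\i.((s i) (s h))))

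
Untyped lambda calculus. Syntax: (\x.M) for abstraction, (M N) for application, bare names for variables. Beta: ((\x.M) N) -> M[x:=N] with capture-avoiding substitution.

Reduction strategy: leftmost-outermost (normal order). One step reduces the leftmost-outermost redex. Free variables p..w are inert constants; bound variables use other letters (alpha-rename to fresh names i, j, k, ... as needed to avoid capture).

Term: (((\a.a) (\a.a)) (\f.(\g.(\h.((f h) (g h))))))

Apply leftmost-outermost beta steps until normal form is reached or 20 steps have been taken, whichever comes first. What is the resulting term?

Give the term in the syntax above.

Answer: (\f.(\g.(\h.((f h) (g h)))))

Derivation:
Step 0: (((\a.a) (\a.a)) (\f.(\g.(\h.((f h) (g h))))))
Step 1: ((\a.a) (\f.(\g.(\h.((f h) (g h))))))
Step 2: (\f.(\g.(\h.((f h) (g h)))))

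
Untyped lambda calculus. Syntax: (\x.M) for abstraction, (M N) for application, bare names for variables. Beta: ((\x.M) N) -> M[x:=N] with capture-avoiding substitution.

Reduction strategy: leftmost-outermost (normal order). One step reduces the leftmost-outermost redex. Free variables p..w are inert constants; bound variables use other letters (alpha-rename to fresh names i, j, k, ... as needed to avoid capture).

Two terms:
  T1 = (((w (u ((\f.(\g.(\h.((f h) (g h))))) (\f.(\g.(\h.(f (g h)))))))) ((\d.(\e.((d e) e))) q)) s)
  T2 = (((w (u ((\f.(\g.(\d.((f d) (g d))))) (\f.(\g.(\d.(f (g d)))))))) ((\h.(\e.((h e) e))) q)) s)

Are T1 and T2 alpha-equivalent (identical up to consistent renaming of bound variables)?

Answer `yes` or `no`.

Answer: yes

Derivation:
Term 1: (((w (u ((\f.(\g.(\h.((f h) (g h))))) (\f.(\g.(\h.(f (g h)))))))) ((\d.(\e.((d e) e))) q)) s)
Term 2: (((w (u ((\f.(\g.(\d.((f d) (g d))))) (\f.(\g.(\d.(f (g d)))))))) ((\h.(\e.((h e) e))) q)) s)
Alpha-equivalence: compare structure up to binder renaming.
Result: True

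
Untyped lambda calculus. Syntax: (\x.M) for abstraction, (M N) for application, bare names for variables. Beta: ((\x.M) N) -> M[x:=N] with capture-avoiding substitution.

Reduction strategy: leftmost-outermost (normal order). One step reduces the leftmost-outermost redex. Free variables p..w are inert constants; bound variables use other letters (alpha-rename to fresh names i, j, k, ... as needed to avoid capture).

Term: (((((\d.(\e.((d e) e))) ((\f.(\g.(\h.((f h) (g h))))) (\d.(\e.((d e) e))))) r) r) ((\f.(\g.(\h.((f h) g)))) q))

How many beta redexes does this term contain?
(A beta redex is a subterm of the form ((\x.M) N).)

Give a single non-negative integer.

Answer: 3

Derivation:
Term: (((((\d.(\e.((d e) e))) ((\f.(\g.(\h.((f h) (g h))))) (\d.(\e.((d e) e))))) r) r) ((\f.(\g.(\h.((f h) g)))) q))
  Redex: ((\d.(\e.((d e) e))) ((\f.(\g.(\h.((f h) (g h))))) (\d.(\e.((d e) e)))))
  Redex: ((\f.(\g.(\h.((f h) (g h))))) (\d.(\e.((d e) e))))
  Redex: ((\f.(\g.(\h.((f h) g)))) q)
Total redexes: 3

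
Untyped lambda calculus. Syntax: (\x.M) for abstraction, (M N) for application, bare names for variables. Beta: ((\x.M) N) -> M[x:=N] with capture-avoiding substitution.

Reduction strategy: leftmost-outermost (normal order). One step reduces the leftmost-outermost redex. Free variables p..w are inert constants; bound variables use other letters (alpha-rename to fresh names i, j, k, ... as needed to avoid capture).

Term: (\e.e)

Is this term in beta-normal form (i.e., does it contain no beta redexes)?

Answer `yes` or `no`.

Term: (\e.e)
No beta redexes found.

Answer: yes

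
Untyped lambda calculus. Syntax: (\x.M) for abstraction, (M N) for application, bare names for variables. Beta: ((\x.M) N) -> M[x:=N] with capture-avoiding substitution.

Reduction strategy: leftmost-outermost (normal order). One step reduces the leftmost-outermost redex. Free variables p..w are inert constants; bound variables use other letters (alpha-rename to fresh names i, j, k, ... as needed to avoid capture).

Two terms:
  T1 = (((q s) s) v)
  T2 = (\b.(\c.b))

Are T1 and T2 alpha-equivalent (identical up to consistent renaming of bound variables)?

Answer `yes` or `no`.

Answer: no

Derivation:
Term 1: (((q s) s) v)
Term 2: (\b.(\c.b))
Alpha-equivalence: compare structure up to binder renaming.
Result: False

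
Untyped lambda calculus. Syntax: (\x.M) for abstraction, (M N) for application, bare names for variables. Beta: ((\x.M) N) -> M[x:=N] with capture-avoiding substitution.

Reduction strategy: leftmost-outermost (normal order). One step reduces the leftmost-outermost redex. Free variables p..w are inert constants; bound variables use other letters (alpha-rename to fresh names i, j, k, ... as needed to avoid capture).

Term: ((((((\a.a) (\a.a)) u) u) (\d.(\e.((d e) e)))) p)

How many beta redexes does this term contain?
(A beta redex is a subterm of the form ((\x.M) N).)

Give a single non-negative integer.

Term: ((((((\a.a) (\a.a)) u) u) (\d.(\e.((d e) e)))) p)
  Redex: ((\a.a) (\a.a))
Total redexes: 1

Answer: 1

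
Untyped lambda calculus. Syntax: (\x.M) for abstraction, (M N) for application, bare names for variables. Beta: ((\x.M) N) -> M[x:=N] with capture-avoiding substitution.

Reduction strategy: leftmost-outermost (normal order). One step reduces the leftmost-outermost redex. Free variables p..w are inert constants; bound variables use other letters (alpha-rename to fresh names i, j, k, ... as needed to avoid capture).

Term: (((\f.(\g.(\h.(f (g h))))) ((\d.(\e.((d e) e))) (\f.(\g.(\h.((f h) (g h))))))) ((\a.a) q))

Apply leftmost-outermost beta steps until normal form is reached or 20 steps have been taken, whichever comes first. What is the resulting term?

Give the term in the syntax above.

Step 0: (((\f.(\g.(\h.(f (g h))))) ((\d.(\e.((d e) e))) (\f.(\g.(\h.((f h) (g h))))))) ((\a.a) q))
Step 1: ((\g.(\h.(((\d.(\e.((d e) e))) (\f.(\g.(\h.((f h) (g h)))))) (g h)))) ((\a.a) q))
Step 2: (\h.(((\d.(\e.((d e) e))) (\f.(\g.(\h.((f h) (g h)))))) (((\a.a) q) h)))
Step 3: (\h.((\e.(((\f.(\g.(\h.((f h) (g h))))) e) e)) (((\a.a) q) h)))
Step 4: (\h.(((\f.(\g.(\h.((f h) (g h))))) (((\a.a) q) h)) (((\a.a) q) h)))
Step 5: (\h.((\g.(\i.(((((\a.a) q) h) i) (g i)))) (((\a.a) q) h)))
Step 6: (\h.(\i.(((((\a.a) q) h) i) ((((\a.a) q) h) i))))
Step 7: (\h.(\i.(((q h) i) ((((\a.a) q) h) i))))
Step 8: (\h.(\i.(((q h) i) ((q h) i))))

Answer: (\h.(\i.(((q h) i) ((q h) i))))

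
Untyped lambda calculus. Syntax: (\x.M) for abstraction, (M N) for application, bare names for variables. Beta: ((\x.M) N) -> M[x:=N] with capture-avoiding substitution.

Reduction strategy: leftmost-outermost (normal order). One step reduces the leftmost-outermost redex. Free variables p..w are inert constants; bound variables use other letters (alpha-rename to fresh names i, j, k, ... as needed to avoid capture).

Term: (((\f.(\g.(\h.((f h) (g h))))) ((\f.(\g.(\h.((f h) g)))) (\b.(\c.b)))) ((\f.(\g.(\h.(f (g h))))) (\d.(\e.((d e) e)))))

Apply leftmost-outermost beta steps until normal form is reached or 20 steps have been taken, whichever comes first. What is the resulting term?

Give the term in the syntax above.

Step 0: (((\f.(\g.(\h.((f h) (g h))))) ((\f.(\g.(\h.((f h) g)))) (\b.(\c.b)))) ((\f.(\g.(\h.(f (g h))))) (\d.(\e.((d e) e)))))
Step 1: ((\g.(\h.((((\f.(\g.(\h.((f h) g)))) (\b.(\c.b))) h) (g h)))) ((\f.(\g.(\h.(f (g h))))) (\d.(\e.((d e) e)))))
Step 2: (\h.((((\f.(\g.(\h.((f h) g)))) (\b.(\c.b))) h) (((\f.(\g.(\h.(f (g h))))) (\d.(\e.((d e) e)))) h)))
Step 3: (\h.(((\g.(\h.(((\b.(\c.b)) h) g))) h) (((\f.(\g.(\h.(f (g h))))) (\d.(\e.((d e) e)))) h)))
Step 4: (\h.((\i.(((\b.(\c.b)) i) h)) (((\f.(\g.(\h.(f (g h))))) (\d.(\e.((d e) e)))) h)))
Step 5: (\h.(((\b.(\c.b)) (((\f.(\g.(\h.(f (g h))))) (\d.(\e.((d e) e)))) h)) h))
Step 6: (\h.((\c.(((\f.(\g.(\h.(f (g h))))) (\d.(\e.((d e) e)))) h)) h))
Step 7: (\h.(((\f.(\g.(\h.(f (g h))))) (\d.(\e.((d e) e)))) h))
Step 8: (\h.((\g.(\h.((\d.(\e.((d e) e))) (g h)))) h))
Step 9: (\h.(\i.((\d.(\e.((d e) e))) (h i))))
Step 10: (\h.(\i.(\e.(((h i) e) e))))

Answer: (\h.(\i.(\e.(((h i) e) e))))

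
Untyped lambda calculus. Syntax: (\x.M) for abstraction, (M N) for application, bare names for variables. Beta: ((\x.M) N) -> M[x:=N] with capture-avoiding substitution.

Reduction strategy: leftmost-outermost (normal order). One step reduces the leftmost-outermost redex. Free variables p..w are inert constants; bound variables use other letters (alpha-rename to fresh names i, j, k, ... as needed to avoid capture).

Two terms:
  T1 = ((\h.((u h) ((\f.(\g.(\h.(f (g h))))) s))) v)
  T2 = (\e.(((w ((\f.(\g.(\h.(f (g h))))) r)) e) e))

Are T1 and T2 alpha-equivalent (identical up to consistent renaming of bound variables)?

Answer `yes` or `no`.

Term 1: ((\h.((u h) ((\f.(\g.(\h.(f (g h))))) s))) v)
Term 2: (\e.(((w ((\f.(\g.(\h.(f (g h))))) r)) e) e))
Alpha-equivalence: compare structure up to binder renaming.
Result: False

Answer: no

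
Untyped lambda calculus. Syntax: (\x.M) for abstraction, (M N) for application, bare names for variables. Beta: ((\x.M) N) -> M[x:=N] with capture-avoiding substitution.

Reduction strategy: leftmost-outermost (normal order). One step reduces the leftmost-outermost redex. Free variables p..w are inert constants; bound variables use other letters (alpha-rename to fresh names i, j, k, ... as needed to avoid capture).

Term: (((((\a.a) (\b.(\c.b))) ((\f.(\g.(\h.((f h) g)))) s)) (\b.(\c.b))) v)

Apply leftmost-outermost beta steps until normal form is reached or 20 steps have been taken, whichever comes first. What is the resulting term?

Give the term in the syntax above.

Step 0: (((((\a.a) (\b.(\c.b))) ((\f.(\g.(\h.((f h) g)))) s)) (\b.(\c.b))) v)
Step 1: ((((\b.(\c.b)) ((\f.(\g.(\h.((f h) g)))) s)) (\b.(\c.b))) v)
Step 2: (((\c.((\f.(\g.(\h.((f h) g)))) s)) (\b.(\c.b))) v)
Step 3: (((\f.(\g.(\h.((f h) g)))) s) v)
Step 4: ((\g.(\h.((s h) g))) v)
Step 5: (\h.((s h) v))

Answer: (\h.((s h) v))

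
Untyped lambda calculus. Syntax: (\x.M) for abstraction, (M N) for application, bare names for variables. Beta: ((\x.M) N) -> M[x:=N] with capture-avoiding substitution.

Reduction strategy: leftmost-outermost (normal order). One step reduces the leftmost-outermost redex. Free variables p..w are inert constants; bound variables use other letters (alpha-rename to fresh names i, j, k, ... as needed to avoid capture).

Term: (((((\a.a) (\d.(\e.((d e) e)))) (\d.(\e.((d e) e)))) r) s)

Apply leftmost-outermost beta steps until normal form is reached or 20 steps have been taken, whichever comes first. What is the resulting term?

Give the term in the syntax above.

Step 0: (((((\a.a) (\d.(\e.((d e) e)))) (\d.(\e.((d e) e)))) r) s)
Step 1: ((((\d.(\e.((d e) e))) (\d.(\e.((d e) e)))) r) s)
Step 2: (((\e.(((\d.(\e.((d e) e))) e) e)) r) s)
Step 3: ((((\d.(\e.((d e) e))) r) r) s)
Step 4: (((\e.((r e) e)) r) s)
Step 5: (((r r) r) s)

Answer: (((r r) r) s)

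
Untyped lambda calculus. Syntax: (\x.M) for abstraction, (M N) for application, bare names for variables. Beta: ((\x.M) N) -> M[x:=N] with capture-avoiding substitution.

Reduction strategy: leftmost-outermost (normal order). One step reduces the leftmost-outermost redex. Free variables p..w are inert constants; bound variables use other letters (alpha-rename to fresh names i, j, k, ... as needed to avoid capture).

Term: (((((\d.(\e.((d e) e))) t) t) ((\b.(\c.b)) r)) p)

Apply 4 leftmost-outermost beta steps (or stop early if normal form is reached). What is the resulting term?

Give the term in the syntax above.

Step 0: (((((\d.(\e.((d e) e))) t) t) ((\b.(\c.b)) r)) p)
Step 1: ((((\e.((t e) e)) t) ((\b.(\c.b)) r)) p)
Step 2: ((((t t) t) ((\b.(\c.b)) r)) p)
Step 3: ((((t t) t) (\c.r)) p)
Step 4: (normal form reached)

Answer: ((((t t) t) (\c.r)) p)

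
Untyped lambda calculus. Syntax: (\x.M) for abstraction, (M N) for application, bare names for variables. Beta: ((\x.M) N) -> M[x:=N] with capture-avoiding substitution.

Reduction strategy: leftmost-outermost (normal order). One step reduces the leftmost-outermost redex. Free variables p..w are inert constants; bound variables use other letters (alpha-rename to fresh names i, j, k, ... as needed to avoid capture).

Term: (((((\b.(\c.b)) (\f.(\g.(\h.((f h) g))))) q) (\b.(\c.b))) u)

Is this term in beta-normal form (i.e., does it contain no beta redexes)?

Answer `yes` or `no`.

Answer: no

Derivation:
Term: (((((\b.(\c.b)) (\f.(\g.(\h.((f h) g))))) q) (\b.(\c.b))) u)
Found 1 beta redex(es).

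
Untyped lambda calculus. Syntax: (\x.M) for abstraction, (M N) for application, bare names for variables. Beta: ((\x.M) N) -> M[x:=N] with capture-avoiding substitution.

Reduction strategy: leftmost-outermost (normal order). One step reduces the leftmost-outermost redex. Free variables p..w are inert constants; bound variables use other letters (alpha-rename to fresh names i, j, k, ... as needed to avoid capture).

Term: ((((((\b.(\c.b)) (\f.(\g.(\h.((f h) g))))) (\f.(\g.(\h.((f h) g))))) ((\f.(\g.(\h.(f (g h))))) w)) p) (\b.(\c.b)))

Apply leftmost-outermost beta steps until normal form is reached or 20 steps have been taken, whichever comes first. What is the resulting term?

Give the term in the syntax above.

Answer: (w (\c.p))

Derivation:
Step 0: ((((((\b.(\c.b)) (\f.(\g.(\h.((f h) g))))) (\f.(\g.(\h.((f h) g))))) ((\f.(\g.(\h.(f (g h))))) w)) p) (\b.(\c.b)))
Step 1: (((((\c.(\f.(\g.(\h.((f h) g))))) (\f.(\g.(\h.((f h) g))))) ((\f.(\g.(\h.(f (g h))))) w)) p) (\b.(\c.b)))
Step 2: ((((\f.(\g.(\h.((f h) g)))) ((\f.(\g.(\h.(f (g h))))) w)) p) (\b.(\c.b)))
Step 3: (((\g.(\h.((((\f.(\g.(\h.(f (g h))))) w) h) g))) p) (\b.(\c.b)))
Step 4: ((\h.((((\f.(\g.(\h.(f (g h))))) w) h) p)) (\b.(\c.b)))
Step 5: ((((\f.(\g.(\h.(f (g h))))) w) (\b.(\c.b))) p)
Step 6: (((\g.(\h.(w (g h)))) (\b.(\c.b))) p)
Step 7: ((\h.(w ((\b.(\c.b)) h))) p)
Step 8: (w ((\b.(\c.b)) p))
Step 9: (w (\c.p))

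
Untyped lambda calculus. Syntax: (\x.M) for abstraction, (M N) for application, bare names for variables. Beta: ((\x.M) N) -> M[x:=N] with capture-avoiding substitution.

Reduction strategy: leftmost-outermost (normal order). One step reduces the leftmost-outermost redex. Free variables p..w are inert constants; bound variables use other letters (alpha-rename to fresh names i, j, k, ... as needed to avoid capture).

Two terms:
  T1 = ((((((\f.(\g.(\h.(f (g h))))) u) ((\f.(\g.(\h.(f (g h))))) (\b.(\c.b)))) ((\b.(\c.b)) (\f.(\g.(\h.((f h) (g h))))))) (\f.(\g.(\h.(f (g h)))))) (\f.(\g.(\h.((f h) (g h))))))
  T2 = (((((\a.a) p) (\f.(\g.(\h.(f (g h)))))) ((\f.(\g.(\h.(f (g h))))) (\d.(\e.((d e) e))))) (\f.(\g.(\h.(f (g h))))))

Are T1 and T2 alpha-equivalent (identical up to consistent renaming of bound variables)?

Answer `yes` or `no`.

Term 1: ((((((\f.(\g.(\h.(f (g h))))) u) ((\f.(\g.(\h.(f (g h))))) (\b.(\c.b)))) ((\b.(\c.b)) (\f.(\g.(\h.((f h) (g h))))))) (\f.(\g.(\h.(f (g h)))))) (\f.(\g.(\h.((f h) (g h))))))
Term 2: (((((\a.a) p) (\f.(\g.(\h.(f (g h)))))) ((\f.(\g.(\h.(f (g h))))) (\d.(\e.((d e) e))))) (\f.(\g.(\h.(f (g h))))))
Alpha-equivalence: compare structure up to binder renaming.
Result: False

Answer: no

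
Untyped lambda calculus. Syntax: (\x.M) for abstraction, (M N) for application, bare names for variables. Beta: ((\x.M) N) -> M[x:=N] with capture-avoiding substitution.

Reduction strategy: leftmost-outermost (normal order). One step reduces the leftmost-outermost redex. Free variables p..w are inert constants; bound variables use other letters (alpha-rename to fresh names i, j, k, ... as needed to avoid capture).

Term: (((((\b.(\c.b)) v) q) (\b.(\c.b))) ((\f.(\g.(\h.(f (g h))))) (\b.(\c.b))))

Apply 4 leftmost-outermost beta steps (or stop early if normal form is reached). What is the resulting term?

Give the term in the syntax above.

Step 0: (((((\b.(\c.b)) v) q) (\b.(\c.b))) ((\f.(\g.(\h.(f (g h))))) (\b.(\c.b))))
Step 1: ((((\c.v) q) (\b.(\c.b))) ((\f.(\g.(\h.(f (g h))))) (\b.(\c.b))))
Step 2: ((v (\b.(\c.b))) ((\f.(\g.(\h.(f (g h))))) (\b.(\c.b))))
Step 3: ((v (\b.(\c.b))) (\g.(\h.((\b.(\c.b)) (g h)))))
Step 4: ((v (\b.(\c.b))) (\g.(\h.(\c.(g h)))))

Answer: ((v (\b.(\c.b))) (\g.(\h.(\c.(g h)))))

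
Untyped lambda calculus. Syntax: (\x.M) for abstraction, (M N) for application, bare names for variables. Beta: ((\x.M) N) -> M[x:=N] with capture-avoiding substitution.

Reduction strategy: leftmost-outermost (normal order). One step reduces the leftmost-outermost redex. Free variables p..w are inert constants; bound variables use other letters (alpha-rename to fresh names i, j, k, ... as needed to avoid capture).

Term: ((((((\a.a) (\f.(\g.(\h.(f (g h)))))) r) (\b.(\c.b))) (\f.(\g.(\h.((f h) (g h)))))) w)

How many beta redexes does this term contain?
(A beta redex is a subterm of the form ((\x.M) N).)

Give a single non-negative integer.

Answer: 1

Derivation:
Term: ((((((\a.a) (\f.(\g.(\h.(f (g h)))))) r) (\b.(\c.b))) (\f.(\g.(\h.((f h) (g h)))))) w)
  Redex: ((\a.a) (\f.(\g.(\h.(f (g h))))))
Total redexes: 1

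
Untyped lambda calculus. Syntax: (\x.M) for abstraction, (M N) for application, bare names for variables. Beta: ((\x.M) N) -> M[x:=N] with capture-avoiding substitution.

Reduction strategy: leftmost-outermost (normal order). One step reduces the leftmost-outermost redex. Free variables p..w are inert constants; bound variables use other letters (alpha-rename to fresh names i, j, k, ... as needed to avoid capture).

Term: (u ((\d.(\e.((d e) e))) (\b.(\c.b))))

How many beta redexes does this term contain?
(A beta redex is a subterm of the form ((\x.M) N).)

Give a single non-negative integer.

Term: (u ((\d.(\e.((d e) e))) (\b.(\c.b))))
  Redex: ((\d.(\e.((d e) e))) (\b.(\c.b)))
Total redexes: 1

Answer: 1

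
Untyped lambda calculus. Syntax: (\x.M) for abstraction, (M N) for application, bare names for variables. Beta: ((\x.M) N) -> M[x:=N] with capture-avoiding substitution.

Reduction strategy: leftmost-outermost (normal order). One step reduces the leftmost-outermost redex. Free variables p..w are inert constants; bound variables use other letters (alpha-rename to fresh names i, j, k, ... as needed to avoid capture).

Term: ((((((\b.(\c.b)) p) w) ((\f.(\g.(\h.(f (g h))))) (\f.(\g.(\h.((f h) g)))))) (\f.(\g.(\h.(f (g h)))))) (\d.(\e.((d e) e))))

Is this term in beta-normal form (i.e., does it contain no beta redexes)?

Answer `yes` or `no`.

Term: ((((((\b.(\c.b)) p) w) ((\f.(\g.(\h.(f (g h))))) (\f.(\g.(\h.((f h) g)))))) (\f.(\g.(\h.(f (g h)))))) (\d.(\e.((d e) e))))
Found 2 beta redex(es).

Answer: no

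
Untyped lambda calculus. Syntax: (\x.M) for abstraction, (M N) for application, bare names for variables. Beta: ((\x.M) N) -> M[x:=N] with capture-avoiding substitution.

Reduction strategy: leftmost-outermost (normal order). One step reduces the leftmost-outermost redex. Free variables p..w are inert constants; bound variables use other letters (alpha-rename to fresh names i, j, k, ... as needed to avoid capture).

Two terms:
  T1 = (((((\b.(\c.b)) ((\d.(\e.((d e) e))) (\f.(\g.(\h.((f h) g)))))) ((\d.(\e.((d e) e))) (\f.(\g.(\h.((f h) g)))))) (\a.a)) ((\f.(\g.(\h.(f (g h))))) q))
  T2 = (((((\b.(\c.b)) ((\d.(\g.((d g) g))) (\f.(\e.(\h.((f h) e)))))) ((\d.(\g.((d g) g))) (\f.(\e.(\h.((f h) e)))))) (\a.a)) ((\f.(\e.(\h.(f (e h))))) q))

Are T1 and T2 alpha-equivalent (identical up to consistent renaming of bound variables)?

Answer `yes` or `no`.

Term 1: (((((\b.(\c.b)) ((\d.(\e.((d e) e))) (\f.(\g.(\h.((f h) g)))))) ((\d.(\e.((d e) e))) (\f.(\g.(\h.((f h) g)))))) (\a.a)) ((\f.(\g.(\h.(f (g h))))) q))
Term 2: (((((\b.(\c.b)) ((\d.(\g.((d g) g))) (\f.(\e.(\h.((f h) e)))))) ((\d.(\g.((d g) g))) (\f.(\e.(\h.((f h) e)))))) (\a.a)) ((\f.(\e.(\h.(f (e h))))) q))
Alpha-equivalence: compare structure up to binder renaming.
Result: True

Answer: yes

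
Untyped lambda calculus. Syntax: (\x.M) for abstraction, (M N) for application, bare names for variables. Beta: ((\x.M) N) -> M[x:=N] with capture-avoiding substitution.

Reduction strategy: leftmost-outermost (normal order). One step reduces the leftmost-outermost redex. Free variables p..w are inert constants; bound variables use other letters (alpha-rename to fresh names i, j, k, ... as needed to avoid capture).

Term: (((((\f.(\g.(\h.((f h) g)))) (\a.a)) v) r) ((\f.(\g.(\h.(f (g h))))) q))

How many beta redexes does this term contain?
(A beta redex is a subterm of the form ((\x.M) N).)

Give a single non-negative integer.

Term: (((((\f.(\g.(\h.((f h) g)))) (\a.a)) v) r) ((\f.(\g.(\h.(f (g h))))) q))
  Redex: ((\f.(\g.(\h.((f h) g)))) (\a.a))
  Redex: ((\f.(\g.(\h.(f (g h))))) q)
Total redexes: 2

Answer: 2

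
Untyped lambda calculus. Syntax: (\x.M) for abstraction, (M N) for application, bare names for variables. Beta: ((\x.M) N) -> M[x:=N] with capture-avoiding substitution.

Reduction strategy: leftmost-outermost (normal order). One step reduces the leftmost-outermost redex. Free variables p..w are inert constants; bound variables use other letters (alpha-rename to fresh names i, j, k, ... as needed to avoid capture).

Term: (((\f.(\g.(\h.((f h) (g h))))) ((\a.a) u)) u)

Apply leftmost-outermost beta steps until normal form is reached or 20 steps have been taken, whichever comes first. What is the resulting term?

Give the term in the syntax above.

Step 0: (((\f.(\g.(\h.((f h) (g h))))) ((\a.a) u)) u)
Step 1: ((\g.(\h.((((\a.a) u) h) (g h)))) u)
Step 2: (\h.((((\a.a) u) h) (u h)))
Step 3: (\h.((u h) (u h)))

Answer: (\h.((u h) (u h)))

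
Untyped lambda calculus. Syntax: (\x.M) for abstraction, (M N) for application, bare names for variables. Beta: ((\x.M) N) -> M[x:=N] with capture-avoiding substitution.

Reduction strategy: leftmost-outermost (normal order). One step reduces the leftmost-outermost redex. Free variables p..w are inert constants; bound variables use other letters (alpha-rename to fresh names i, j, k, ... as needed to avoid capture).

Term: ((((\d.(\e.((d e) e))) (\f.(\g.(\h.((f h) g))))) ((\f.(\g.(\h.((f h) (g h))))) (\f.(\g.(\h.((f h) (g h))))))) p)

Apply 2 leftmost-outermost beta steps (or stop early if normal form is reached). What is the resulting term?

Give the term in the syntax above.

Step 0: ((((\d.(\e.((d e) e))) (\f.(\g.(\h.((f h) g))))) ((\f.(\g.(\h.((f h) (g h))))) (\f.(\g.(\h.((f h) (g h))))))) p)
Step 1: (((\e.(((\f.(\g.(\h.((f h) g)))) e) e)) ((\f.(\g.(\h.((f h) (g h))))) (\f.(\g.(\h.((f h) (g h))))))) p)
Step 2: ((((\f.(\g.(\h.((f h) g)))) ((\f.(\g.(\h.((f h) (g h))))) (\f.(\g.(\h.((f h) (g h))))))) ((\f.(\g.(\h.((f h) (g h))))) (\f.(\g.(\h.((f h) (g h))))))) p)

Answer: ((((\f.(\g.(\h.((f h) g)))) ((\f.(\g.(\h.((f h) (g h))))) (\f.(\g.(\h.((f h) (g h))))))) ((\f.(\g.(\h.((f h) (g h))))) (\f.(\g.(\h.((f h) (g h))))))) p)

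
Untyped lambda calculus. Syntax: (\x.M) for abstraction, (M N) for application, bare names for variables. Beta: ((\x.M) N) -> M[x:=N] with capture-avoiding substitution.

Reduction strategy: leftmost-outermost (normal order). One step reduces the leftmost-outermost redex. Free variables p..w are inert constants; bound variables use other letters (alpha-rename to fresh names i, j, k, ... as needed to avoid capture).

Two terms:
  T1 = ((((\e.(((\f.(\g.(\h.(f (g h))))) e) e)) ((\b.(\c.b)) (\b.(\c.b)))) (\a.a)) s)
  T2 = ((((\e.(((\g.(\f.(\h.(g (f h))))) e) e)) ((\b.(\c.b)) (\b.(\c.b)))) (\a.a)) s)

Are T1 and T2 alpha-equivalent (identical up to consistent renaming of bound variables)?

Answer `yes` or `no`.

Term 1: ((((\e.(((\f.(\g.(\h.(f (g h))))) e) e)) ((\b.(\c.b)) (\b.(\c.b)))) (\a.a)) s)
Term 2: ((((\e.(((\g.(\f.(\h.(g (f h))))) e) e)) ((\b.(\c.b)) (\b.(\c.b)))) (\a.a)) s)
Alpha-equivalence: compare structure up to binder renaming.
Result: True

Answer: yes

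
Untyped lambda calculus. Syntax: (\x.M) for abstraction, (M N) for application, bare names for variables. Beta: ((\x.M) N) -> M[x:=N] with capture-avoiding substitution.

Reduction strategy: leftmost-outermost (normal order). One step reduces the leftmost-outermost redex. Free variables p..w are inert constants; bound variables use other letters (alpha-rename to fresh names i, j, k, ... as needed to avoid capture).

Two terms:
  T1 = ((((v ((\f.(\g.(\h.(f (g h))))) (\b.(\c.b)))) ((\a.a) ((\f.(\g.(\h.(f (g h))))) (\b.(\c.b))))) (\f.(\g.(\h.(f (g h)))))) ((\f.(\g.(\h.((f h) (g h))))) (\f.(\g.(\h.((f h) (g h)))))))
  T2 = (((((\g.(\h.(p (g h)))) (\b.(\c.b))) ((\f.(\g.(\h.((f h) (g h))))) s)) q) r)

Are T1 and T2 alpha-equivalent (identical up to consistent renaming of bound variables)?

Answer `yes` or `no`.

Answer: no

Derivation:
Term 1: ((((v ((\f.(\g.(\h.(f (g h))))) (\b.(\c.b)))) ((\a.a) ((\f.(\g.(\h.(f (g h))))) (\b.(\c.b))))) (\f.(\g.(\h.(f (g h)))))) ((\f.(\g.(\h.((f h) (g h))))) (\f.(\g.(\h.((f h) (g h)))))))
Term 2: (((((\g.(\h.(p (g h)))) (\b.(\c.b))) ((\f.(\g.(\h.((f h) (g h))))) s)) q) r)
Alpha-equivalence: compare structure up to binder renaming.
Result: False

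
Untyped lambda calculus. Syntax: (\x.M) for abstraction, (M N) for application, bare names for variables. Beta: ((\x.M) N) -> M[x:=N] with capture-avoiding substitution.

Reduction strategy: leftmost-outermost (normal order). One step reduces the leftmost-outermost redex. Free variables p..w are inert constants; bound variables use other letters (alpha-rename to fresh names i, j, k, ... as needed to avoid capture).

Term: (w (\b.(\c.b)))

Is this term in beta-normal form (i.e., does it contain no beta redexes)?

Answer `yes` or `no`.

Term: (w (\b.(\c.b)))
No beta redexes found.

Answer: yes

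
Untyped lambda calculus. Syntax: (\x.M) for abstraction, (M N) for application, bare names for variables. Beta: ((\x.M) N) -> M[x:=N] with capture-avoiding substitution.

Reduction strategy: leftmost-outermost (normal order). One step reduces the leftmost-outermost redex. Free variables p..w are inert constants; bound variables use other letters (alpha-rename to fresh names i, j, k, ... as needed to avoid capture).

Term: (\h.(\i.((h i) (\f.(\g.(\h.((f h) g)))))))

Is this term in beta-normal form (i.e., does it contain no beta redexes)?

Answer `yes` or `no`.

Term: (\h.(\i.((h i) (\f.(\g.(\h.((f h) g)))))))
No beta redexes found.

Answer: yes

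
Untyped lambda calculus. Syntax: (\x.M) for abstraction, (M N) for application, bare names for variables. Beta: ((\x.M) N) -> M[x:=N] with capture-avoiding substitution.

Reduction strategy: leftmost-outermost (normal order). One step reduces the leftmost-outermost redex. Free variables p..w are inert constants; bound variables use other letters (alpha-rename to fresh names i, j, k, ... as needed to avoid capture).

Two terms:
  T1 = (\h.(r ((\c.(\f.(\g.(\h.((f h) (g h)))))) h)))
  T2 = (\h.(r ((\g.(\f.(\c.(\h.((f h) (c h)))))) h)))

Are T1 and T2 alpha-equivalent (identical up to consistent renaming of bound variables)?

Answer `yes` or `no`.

Term 1: (\h.(r ((\c.(\f.(\g.(\h.((f h) (g h)))))) h)))
Term 2: (\h.(r ((\g.(\f.(\c.(\h.((f h) (c h)))))) h)))
Alpha-equivalence: compare structure up to binder renaming.
Result: True

Answer: yes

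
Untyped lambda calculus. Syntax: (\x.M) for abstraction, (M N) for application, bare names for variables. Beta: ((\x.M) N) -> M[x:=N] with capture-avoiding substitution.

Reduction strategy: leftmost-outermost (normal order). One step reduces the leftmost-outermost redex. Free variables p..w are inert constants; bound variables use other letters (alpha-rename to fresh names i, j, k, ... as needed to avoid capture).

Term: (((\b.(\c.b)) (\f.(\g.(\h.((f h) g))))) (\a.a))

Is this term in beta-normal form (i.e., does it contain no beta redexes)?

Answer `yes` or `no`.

Answer: no

Derivation:
Term: (((\b.(\c.b)) (\f.(\g.(\h.((f h) g))))) (\a.a))
Found 1 beta redex(es).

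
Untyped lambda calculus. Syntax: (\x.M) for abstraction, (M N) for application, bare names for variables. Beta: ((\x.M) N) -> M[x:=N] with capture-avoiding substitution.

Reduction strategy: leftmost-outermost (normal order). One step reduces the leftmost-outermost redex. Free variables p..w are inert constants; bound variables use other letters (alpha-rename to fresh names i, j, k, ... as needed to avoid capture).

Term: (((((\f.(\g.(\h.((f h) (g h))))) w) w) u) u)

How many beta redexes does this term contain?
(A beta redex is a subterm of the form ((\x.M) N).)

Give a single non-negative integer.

Answer: 1

Derivation:
Term: (((((\f.(\g.(\h.((f h) (g h))))) w) w) u) u)
  Redex: ((\f.(\g.(\h.((f h) (g h))))) w)
Total redexes: 1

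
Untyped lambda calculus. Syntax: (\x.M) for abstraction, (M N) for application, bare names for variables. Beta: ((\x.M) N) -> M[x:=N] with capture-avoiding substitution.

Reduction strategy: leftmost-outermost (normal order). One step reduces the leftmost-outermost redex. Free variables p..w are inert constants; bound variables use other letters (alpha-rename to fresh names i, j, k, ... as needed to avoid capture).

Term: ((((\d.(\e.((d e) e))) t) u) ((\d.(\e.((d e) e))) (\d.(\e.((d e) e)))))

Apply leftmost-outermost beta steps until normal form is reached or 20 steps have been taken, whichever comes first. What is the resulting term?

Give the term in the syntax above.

Step 0: ((((\d.(\e.((d e) e))) t) u) ((\d.(\e.((d e) e))) (\d.(\e.((d e) e)))))
Step 1: (((\e.((t e) e)) u) ((\d.(\e.((d e) e))) (\d.(\e.((d e) e)))))
Step 2: (((t u) u) ((\d.(\e.((d e) e))) (\d.(\e.((d e) e)))))
Step 3: (((t u) u) (\e.(((\d.(\e.((d e) e))) e) e)))
Step 4: (((t u) u) (\e.((\i.((e i) i)) e)))
Step 5: (((t u) u) (\e.((e e) e)))

Answer: (((t u) u) (\e.((e e) e)))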